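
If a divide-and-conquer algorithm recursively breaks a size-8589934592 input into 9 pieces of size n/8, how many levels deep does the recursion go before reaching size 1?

For divide and conquer with division factor 8:

Problem sizes at each level:
Level 0: 8589934592
Level 1: 1073741824
Level 2: 134217728
Level 3: 16777216
Level 4: 2097152
Level 5: 262144
Level 6: 32768
Level 7: 4096
Level 8: 512
Level 9: 64
Level 10: 8
Level 11: 1

The root is level 0 and the size-1 base case is level 11 (the tree spans levels 0 through 11, i.e. 12 levels counting the root), so the depth is the number of divisions: log_8(8589934592) = 11

The recursion tree depth is log_8(8589934592) = 11. At each level, the problem size is divided by 8, so it takes 11 divisions to reduce to a base case of size 1. The algorithm makes 9 recursive calls at each level.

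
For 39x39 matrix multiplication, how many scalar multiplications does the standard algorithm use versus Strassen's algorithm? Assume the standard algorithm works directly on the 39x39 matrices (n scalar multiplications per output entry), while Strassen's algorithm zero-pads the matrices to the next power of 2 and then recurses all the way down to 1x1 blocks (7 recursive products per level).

Matrix multiplication for 39x39 matrices:

Strassen's algorithm requires power-of-2 dimensions. Pad 39x39 to 64x64 (next power of 2).

Standard algorithm: 39^3 = 59319 multiplications
Strassen's algorithm: 7^(log2(64)) = 7^6 = 117649 multiplications
Difference: 59319 - 117649 = -58330 (Strassen uses MORE here due to padding overhead — for small or just-over-power-of-2 n, padding can outweigh the per-level savings)

Standard: 59319 multiplications (39^3). Strassen: 117649 multiplications (7^6, after padding to 64x64). Strassen reduces 8 recursive multiplications to 7 at each level.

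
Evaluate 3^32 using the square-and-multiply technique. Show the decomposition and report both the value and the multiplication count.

Computing 3^32 by squaring (build up from 3^1; each line after the first costs one multiplication):

3^1 = 3
3^2 = (3^1)^2 = 3^2 = 9
3^4 = (3^2)^2 = 9^2 = 81
3^8 = (3^4)^2 = 81^2 = 6561
3^16 = (3^8)^2 = 6561^2 = 43046721
3^32 = (3^16)^2 = 43046721^2 = 1853020188851841

Result: 1853020188851841
Multiplications needed: 5 (5 lines after 3^1)

3^32 = 1853020188851841. Using exponentiation by squaring, this requires 5 multiplications. The key idea: if the exponent is even, square the half-power; if odd, multiply by the base once.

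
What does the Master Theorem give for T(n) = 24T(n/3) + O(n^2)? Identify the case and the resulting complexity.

Master Theorem for T(n) = 24T(n/3) + O(n^2):

a = 24, b = 3, c = 2
log_b(a) = log_3(24) = 2.8928

Case 1: c = 2 < log_3(24) = 2.8928
T(n) = O(n^(log_3 24))

For T(n) = 24T(n/3) + O(n^2): log_3(24) = 2.8928. This is Case 1 of the Master Theorem (c < log_b(a), work dominated by leaves), giving O(n^(log_3 24)).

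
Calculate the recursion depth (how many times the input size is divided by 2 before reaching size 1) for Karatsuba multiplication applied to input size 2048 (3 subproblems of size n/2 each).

For divide and conquer with division factor 2:

Problem sizes at each level:
Level 0: 2048
Level 1: 1024
Level 2: 512
Level 3: 256
Level 4: 128
Level 5: 64
Level 6: 32
Level 7: 16
Level 8: 8
Level 9: 4
Level 10: 2
Level 11: 1

The root is level 0 and the size-1 base case is level 11 (the tree spans levels 0 through 11, i.e. 12 levels counting the root), so the depth is the number of divisions: log_2(2048) = 11

The recursion tree depth is log_2(2048) = 11. At each level, the problem size is divided by 2, so it takes 11 divisions to reduce to a base case of size 1. The algorithm makes 3 recursive calls at each level.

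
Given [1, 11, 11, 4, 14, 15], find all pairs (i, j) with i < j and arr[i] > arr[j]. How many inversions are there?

Finding inversions in [1, 11, 11, 4, 14, 15]:

(1, 3): arr[1]=11 > arr[3]=4
(2, 3): arr[2]=11 > arr[3]=4

Total inversions: 2

The array has 2 inversion(s): (1,3), (2,3). Each pair (i,j) satisfies i < j and arr[i] > arr[j].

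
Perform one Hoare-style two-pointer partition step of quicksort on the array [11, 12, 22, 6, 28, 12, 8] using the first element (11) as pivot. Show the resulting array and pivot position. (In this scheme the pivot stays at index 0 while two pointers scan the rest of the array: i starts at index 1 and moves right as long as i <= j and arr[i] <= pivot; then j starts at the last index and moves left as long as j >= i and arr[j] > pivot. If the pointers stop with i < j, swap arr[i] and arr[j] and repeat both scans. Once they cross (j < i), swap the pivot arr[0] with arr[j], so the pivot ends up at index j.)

Hoare-style two-pointer partition with pivot = 11:

Initial array: [11, 12, 22, 6, 28, 12, 8]

Pointers start at i = 1, j = 6.
i stops at index 1 (arr[1]=12 > 11), j stops at index 6 (arr[6]=8 <= 11): swap arr[1] and arr[6], array becomes [11, 8, 22, 6, 28, 12, 12]
i stops at index 2 (arr[2]=22 > 11), j stops at index 3 (arr[3]=6 <= 11): swap arr[2] and arr[3], array becomes [11, 8, 6, 22, 28, 12, 12]
i ends at 3, j ends at 2: the pointers have crossed (j < i), so scanning stops.

Swap pivot arr[0] with arr[2] to place pivot at position 2: [6, 8, 11, 22, 28, 12, 12]
Pivot position: 2

After partitioning with pivot 11, the array becomes [6, 8, 11, 22, 28, 12, 12]. The pivot is placed at index 2. All elements to the left of the pivot are <= 11, and all elements to the right are > 11.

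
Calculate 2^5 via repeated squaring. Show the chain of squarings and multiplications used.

Computing 2^5 by squaring (build up from 2^1; each line after the first costs one multiplication):

2^1 = 2
2^2 = (2^1)^2 = 2^2 = 4
2^4 = (2^2)^2 = 4^2 = 16
2^5 = 2 * 2^4 = 2 * 16 = 32

Result: 32
Multiplications needed: 3 (3 lines after 2^1)

2^5 = 32. Using exponentiation by squaring, this requires 3 multiplications. The key idea: if the exponent is even, square the half-power; if odd, multiply by the base once.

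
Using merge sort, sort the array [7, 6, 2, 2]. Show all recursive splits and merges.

Merge sort trace:

Split: [7, 6, 2, 2] -> [7, 6] and [2, 2]
  Split: [7, 6] -> [7] and [6]
  Merge: [7] + [6] -> [6, 7]
  Split: [2, 2] -> [2] and [2]
  Merge: [2] + [2] -> [2, 2]
Merge: [6, 7] + [2, 2] -> [2, 2, 6, 7]

Final sorted array: [2, 2, 6, 7]

The merge sort proceeds by recursively splitting the array and merging sorted halves.
After all merges, the sorted array is [2, 2, 6, 7].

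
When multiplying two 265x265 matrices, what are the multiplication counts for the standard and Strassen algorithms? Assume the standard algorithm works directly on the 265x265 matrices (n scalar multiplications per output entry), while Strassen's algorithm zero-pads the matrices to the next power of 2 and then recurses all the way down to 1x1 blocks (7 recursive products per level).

Matrix multiplication for 265x265 matrices:

Strassen's algorithm requires power-of-2 dimensions. Pad 265x265 to 512x512 (next power of 2).

Standard algorithm: 265^3 = 18609625 multiplications
Strassen's algorithm: 7^(log2(512)) = 7^9 = 40353607 multiplications
Difference: 18609625 - 40353607 = -21743982 (Strassen uses MORE here due to padding overhead — for small or just-over-power-of-2 n, padding can outweigh the per-level savings)

Standard: 18609625 multiplications (265^3). Strassen: 40353607 multiplications (7^9, after padding to 512x512). Strassen reduces 8 recursive multiplications to 7 at each level.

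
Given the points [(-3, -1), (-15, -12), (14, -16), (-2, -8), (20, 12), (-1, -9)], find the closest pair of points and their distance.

Computing all pairwise distances among 6 points:

d((-3, -1), (-15, -12)) = 16.2788
d((-3, -1), (14, -16)) = 22.6716
d((-3, -1), (-2, -8)) = 7.0711
d((-3, -1), (20, 12)) = 26.4197
d((-3, -1), (-1, -9)) = 8.2462
d((-15, -12), (14, -16)) = 29.2746
d((-15, -12), (-2, -8)) = 13.6015
d((-15, -12), (20, 12)) = 42.4382
d((-15, -12), (-1, -9)) = 14.3178
d((14, -16), (-2, -8)) = 17.8885
d((14, -16), (20, 12)) = 28.6356
d((14, -16), (-1, -9)) = 16.5529
d((-2, -8), (20, 12)) = 29.7321
d((-2, -8), (-1, -9)) = 1.4142 <-- minimum
d((20, 12), (-1, -9)) = 29.6985

Closest pair: (-2, -8) and (-1, -9) with distance 1.4142

The closest pair is (-2, -8) and (-1, -9) with Euclidean distance 1.4142. For 6 points, brute-force pairwise comparison is shown above. For large n, the divide-and-conquer algorithm (sort by x, recurse on halves, check the dividing strip) achieves O(n log n).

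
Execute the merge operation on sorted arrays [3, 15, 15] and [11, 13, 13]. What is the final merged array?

Merging process:

Compare 3 vs 11: take 3 from left. Merged: [3]
Compare 15 vs 11: take 11 from right. Merged: [3, 11]
Compare 15 vs 13: take 13 from right. Merged: [3, 11, 13]
Compare 15 vs 13: take 13 from right. Merged: [3, 11, 13, 13]
Append remaining from left: [15, 15]. Merged: [3, 11, 13, 13, 15, 15]

Final merged array: [3, 11, 13, 13, 15, 15]
Total comparisons: 4

The merged array is [3, 11, 13, 13, 15, 15], requiring 4 comparisons. The merge step runs in O(n) time where n is the total number of elements.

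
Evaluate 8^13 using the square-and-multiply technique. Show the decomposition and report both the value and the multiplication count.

Computing 8^13 by squaring (build up from 8^1; each line after the first costs one multiplication):

8^1 = 8
8^2 = (8^1)^2 = 8^2 = 64
8^3 = 8 * 8^2 = 8 * 64 = 512
8^6 = (8^3)^2 = 512^2 = 262144
8^12 = (8^6)^2 = 262144^2 = 68719476736
8^13 = 8 * 8^12 = 8 * 68719476736 = 549755813888

Result: 549755813888
Multiplications needed: 5 (5 lines after 8^1)

8^13 = 549755813888. Using exponentiation by squaring, this requires 5 multiplications. The key idea: if the exponent is even, square the half-power; if odd, multiply by the base once.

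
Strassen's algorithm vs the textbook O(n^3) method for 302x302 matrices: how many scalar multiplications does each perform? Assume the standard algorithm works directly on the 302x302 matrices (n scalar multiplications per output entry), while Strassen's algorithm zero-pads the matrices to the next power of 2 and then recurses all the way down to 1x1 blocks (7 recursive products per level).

Matrix multiplication for 302x302 matrices:

Strassen's algorithm requires power-of-2 dimensions. Pad 302x302 to 512x512 (next power of 2).

Standard algorithm: 302^3 = 27543608 multiplications
Strassen's algorithm: 7^(log2(512)) = 7^9 = 40353607 multiplications
Difference: 27543608 - 40353607 = -12809999 (Strassen uses MORE here due to padding overhead — for small or just-over-power-of-2 n, padding can outweigh the per-level savings)

Standard: 27543608 multiplications (302^3). Strassen: 40353607 multiplications (7^9, after padding to 512x512). Strassen reduces 8 recursive multiplications to 7 at each level.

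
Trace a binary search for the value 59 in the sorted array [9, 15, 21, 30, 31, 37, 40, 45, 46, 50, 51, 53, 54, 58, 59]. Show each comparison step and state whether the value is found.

Binary search for 59 in [9, 15, 21, 30, 31, 37, 40, 45, 46, 50, 51, 53, 54, 58, 59]:

lo=0, hi=14, mid=7, arr[mid]=45 -> 45 < 59, search right half
lo=8, hi=14, mid=11, arr[mid]=53 -> 53 < 59, search right half
lo=12, hi=14, mid=13, arr[mid]=58 -> 58 < 59, search right half
lo=14, hi=14, mid=14, arr[mid]=59 -> Found target at index 14!

Binary search finds 59 at index 14 after 4 comparisons. The search repeatedly halves the search space by comparing with the middle element.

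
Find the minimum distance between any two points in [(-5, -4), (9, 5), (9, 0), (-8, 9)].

Computing all pairwise distances among 4 points:

d((-5, -4), (9, 5)) = 16.6433
d((-5, -4), (9, 0)) = 14.5602
d((-5, -4), (-8, 9)) = 13.3417
d((9, 5), (9, 0)) = 5.0 <-- minimum
d((9, 5), (-8, 9)) = 17.4642
d((9, 0), (-8, 9)) = 19.2354

Closest pair: (9, 5) and (9, 0) with distance 5.0

The closest pair is (9, 5) and (9, 0) with Euclidean distance 5.0. For 4 points, brute-force pairwise comparison is shown above. For large n, the divide-and-conquer algorithm (sort by x, recurse on halves, check the dividing strip) achieves O(n log n).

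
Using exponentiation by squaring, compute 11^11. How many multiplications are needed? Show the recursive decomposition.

Computing 11^11 by squaring (build up from 11^1; each line after the first costs one multiplication):

11^1 = 11
11^2 = (11^1)^2 = 11^2 = 121
11^4 = (11^2)^2 = 121^2 = 14641
11^5 = 11 * 11^4 = 11 * 14641 = 161051
11^10 = (11^5)^2 = 161051^2 = 25937424601
11^11 = 11 * 11^10 = 11 * 25937424601 = 285311670611

Result: 285311670611
Multiplications needed: 5 (5 lines after 11^1)

11^11 = 285311670611. Using exponentiation by squaring, this requires 5 multiplications. The key idea: if the exponent is even, square the half-power; if odd, multiply by the base once.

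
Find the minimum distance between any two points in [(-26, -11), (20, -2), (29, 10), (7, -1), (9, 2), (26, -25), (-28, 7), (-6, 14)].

Computing all pairwise distances among 8 points:

d((-26, -11), (20, -2)) = 46.8722
d((-26, -11), (29, 10)) = 58.8727
d((-26, -11), (7, -1)) = 34.4819
d((-26, -11), (9, 2)) = 37.3363
d((-26, -11), (26, -25)) = 53.8516
d((-26, -11), (-28, 7)) = 18.1108
d((-26, -11), (-6, 14)) = 32.0156
d((20, -2), (29, 10)) = 15.0
d((20, -2), (7, -1)) = 13.0384
d((20, -2), (9, 2)) = 11.7047
d((20, -2), (26, -25)) = 23.7697
d((20, -2), (-28, 7)) = 48.8365
d((20, -2), (-6, 14)) = 30.5287
d((29, 10), (7, -1)) = 24.5967
d((29, 10), (9, 2)) = 21.5407
d((29, 10), (26, -25)) = 35.1283
d((29, 10), (-28, 7)) = 57.0789
d((29, 10), (-6, 14)) = 35.2278
d((7, -1), (9, 2)) = 3.6056 <-- minimum
d((7, -1), (26, -25)) = 30.6105
d((7, -1), (-28, 7)) = 35.9026
d((7, -1), (-6, 14)) = 19.8494
d((9, 2), (26, -25)) = 31.9061
d((9, 2), (-28, 7)) = 37.3363
d((9, 2), (-6, 14)) = 19.2094
d((26, -25), (-28, 7)) = 62.7694
d((26, -25), (-6, 14)) = 50.448
d((-28, 7), (-6, 14)) = 23.0868

Closest pair: (7, -1) and (9, 2) with distance 3.6056

The closest pair is (7, -1) and (9, 2) with Euclidean distance 3.6056. For 8 points, brute-force pairwise comparison is shown above. For large n, the divide-and-conquer algorithm (sort by x, recurse on halves, check the dividing strip) achieves O(n log n).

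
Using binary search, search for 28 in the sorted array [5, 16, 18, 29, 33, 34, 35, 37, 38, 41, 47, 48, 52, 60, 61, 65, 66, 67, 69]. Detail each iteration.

Binary search for 28 in [5, 16, 18, 29, 33, 34, 35, 37, 38, 41, 47, 48, 52, 60, 61, 65, 66, 67, 69]:

lo=0, hi=18, mid=9, arr[mid]=41 -> 41 > 28, search left half
lo=0, hi=8, mid=4, arr[mid]=33 -> 33 > 28, search left half
lo=0, hi=3, mid=1, arr[mid]=16 -> 16 < 28, search right half
lo=2, hi=3, mid=2, arr[mid]=18 -> 18 < 28, search right half
lo=3, hi=3, mid=3, arr[mid]=29 -> 29 > 28, search left half
lo=3 > hi=2, target 28 not found

Binary search determines that 28 is not in the array after 5 comparisons. The search space was exhausted without finding the target.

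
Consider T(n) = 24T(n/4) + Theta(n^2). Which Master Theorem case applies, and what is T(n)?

Master Theorem for T(n) = 24T(n/4) + O(n^2):

a = 24, b = 4, c = 2
log_b(a) = log_4(24) = 2.2925

Case 1: c = 2 < log_4(24) = 2.2925
T(n) = O(n^(log_4 24))

For T(n) = 24T(n/4) + O(n^2): log_4(24) = 2.2925. This is Case 1 of the Master Theorem (c < log_b(a), work dominated by leaves), giving O(n^(log_4 24)).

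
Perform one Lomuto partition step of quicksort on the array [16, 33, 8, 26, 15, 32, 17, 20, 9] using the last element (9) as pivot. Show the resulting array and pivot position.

Lomuto partition with pivot = 9:

Initial array: [16, 33, 8, 26, 15, 32, 17, 20, 9]

arr[0]=16 > 9: no swap
arr[1]=33 > 9: no swap
arr[2]=8 <= 9: swap with position 0, array becomes [8, 33, 16, 26, 15, 32, 17, 20, 9]
arr[3]=26 > 9: no swap
arr[4]=15 > 9: no swap
arr[5]=32 > 9: no swap
arr[6]=17 > 9: no swap
arr[7]=20 > 9: no swap

Place pivot at position 1: [8, 9, 16, 26, 15, 32, 17, 20, 33]
Pivot position: 1

After partitioning with pivot 9, the array becomes [8, 9, 16, 26, 15, 32, 17, 20, 33]. The pivot is placed at index 1. All elements to the left of the pivot are <= 9, and all elements to the right are > 9.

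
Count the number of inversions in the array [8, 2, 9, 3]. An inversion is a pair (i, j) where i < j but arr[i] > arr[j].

Finding inversions in [8, 2, 9, 3]:

(0, 1): arr[0]=8 > arr[1]=2
(0, 3): arr[0]=8 > arr[3]=3
(2, 3): arr[2]=9 > arr[3]=3

Total inversions: 3

The array has 3 inversion(s): (0,1), (0,3), (2,3). Each pair (i,j) satisfies i < j and arr[i] > arr[j].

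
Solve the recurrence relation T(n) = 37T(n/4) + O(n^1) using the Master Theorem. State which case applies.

Master Theorem for T(n) = 37T(n/4) + O(n^1):

a = 37, b = 4, c = 1
log_b(a) = log_4(37) = 2.6047

Case 1: c = 1 < log_4(37) = 2.6047
T(n) = O(n^(log_4 37))

For T(n) = 37T(n/4) + O(n^1): log_4(37) = 2.6047. This is Case 1 of the Master Theorem (c < log_b(a), work dominated by leaves), giving O(n^(log_4 37)).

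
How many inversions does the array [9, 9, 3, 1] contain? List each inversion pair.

Finding inversions in [9, 9, 3, 1]:

(0, 2): arr[0]=9 > arr[2]=3
(0, 3): arr[0]=9 > arr[3]=1
(1, 2): arr[1]=9 > arr[2]=3
(1, 3): arr[1]=9 > arr[3]=1
(2, 3): arr[2]=3 > arr[3]=1

Total inversions: 5

The array has 5 inversion(s): (0,2), (0,3), (1,2), (1,3), (2,3). Each pair (i,j) satisfies i < j and arr[i] > arr[j].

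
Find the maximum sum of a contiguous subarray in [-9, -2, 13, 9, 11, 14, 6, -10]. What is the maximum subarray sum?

Using Kadane's algorithm on [-9, -2, 13, 9, 11, 14, 6, -10]:

Scanning through the array:
Position 1 (value -2): max_ending_here = -2, max_so_far = -2
Position 2 (value 13): max_ending_here = 13, max_so_far = 13
Position 3 (value 9): max_ending_here = 22, max_so_far = 22
Position 4 (value 11): max_ending_here = 33, max_so_far = 33
Position 5 (value 14): max_ending_here = 47, max_so_far = 47
Position 6 (value 6): max_ending_here = 53, max_so_far = 53
Position 7 (value -10): max_ending_here = 43, max_so_far = 53

Maximum subarray: [13, 9, 11, 14, 6]
Maximum sum: 53

The maximum subarray is [13, 9, 11, 14, 6] with sum 53. This subarray runs from index 2 to index 6.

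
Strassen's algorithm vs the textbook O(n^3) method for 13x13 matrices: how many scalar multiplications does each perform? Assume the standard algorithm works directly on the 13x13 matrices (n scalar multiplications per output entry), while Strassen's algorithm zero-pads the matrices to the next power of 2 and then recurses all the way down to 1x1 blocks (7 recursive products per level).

Matrix multiplication for 13x13 matrices:

Strassen's algorithm requires power-of-2 dimensions. Pad 13x13 to 16x16 (next power of 2).

Standard algorithm: 13^3 = 2197 multiplications
Strassen's algorithm: 7^(log2(16)) = 7^4 = 2401 multiplications
Difference: 2197 - 2401 = -204 (Strassen uses MORE here due to padding overhead — for small or just-over-power-of-2 n, padding can outweigh the per-level savings)

Standard: 2197 multiplications (13^3). Strassen: 2401 multiplications (7^4, after padding to 16x16). Strassen reduces 8 recursive multiplications to 7 at each level.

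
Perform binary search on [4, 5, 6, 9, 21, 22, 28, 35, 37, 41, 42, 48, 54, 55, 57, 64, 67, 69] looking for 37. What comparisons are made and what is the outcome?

Binary search for 37 in [4, 5, 6, 9, 21, 22, 28, 35, 37, 41, 42, 48, 54, 55, 57, 64, 67, 69]:

lo=0, hi=17, mid=8, arr[mid]=37 -> Found target at index 8!

Binary search finds 37 at index 8 after 1 comparisons. The search repeatedly halves the search space by comparing with the middle element.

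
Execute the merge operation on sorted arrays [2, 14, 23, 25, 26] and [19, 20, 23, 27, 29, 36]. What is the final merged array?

Merging process:

Compare 2 vs 19: take 2 from left. Merged: [2]
Compare 14 vs 19: take 14 from left. Merged: [2, 14]
Compare 23 vs 19: take 19 from right. Merged: [2, 14, 19]
Compare 23 vs 20: take 20 from right. Merged: [2, 14, 19, 20]
Compare 23 vs 23: take 23 from left. Merged: [2, 14, 19, 20, 23]
Compare 25 vs 23: take 23 from right. Merged: [2, 14, 19, 20, 23, 23]
Compare 25 vs 27: take 25 from left. Merged: [2, 14, 19, 20, 23, 23, 25]
Compare 26 vs 27: take 26 from left. Merged: [2, 14, 19, 20, 23, 23, 25, 26]
Append remaining from right: [27, 29, 36]. Merged: [2, 14, 19, 20, 23, 23, 25, 26, 27, 29, 36]

Final merged array: [2, 14, 19, 20, 23, 23, 25, 26, 27, 29, 36]
Total comparisons: 8

The merged array is [2, 14, 19, 20, 23, 23, 25, 26, 27, 29, 36], requiring 8 comparisons. The merge step runs in O(n) time where n is the total number of elements.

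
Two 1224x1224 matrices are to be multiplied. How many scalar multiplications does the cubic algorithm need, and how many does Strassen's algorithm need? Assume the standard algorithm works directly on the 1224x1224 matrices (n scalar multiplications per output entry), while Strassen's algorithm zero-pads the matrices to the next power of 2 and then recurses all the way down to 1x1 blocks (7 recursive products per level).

Matrix multiplication for 1224x1224 matrices:

Strassen's algorithm requires power-of-2 dimensions. Pad 1224x1224 to 2048x2048 (next power of 2).

Standard algorithm: 1224^3 = 1833767424 multiplications
Strassen's algorithm: 7^(log2(2048)) = 7^11 = 1977326743 multiplications
Difference: 1833767424 - 1977326743 = -143559319 (Strassen uses MORE here due to padding overhead — for small or just-over-power-of-2 n, padding can outweigh the per-level savings)

Standard: 1833767424 multiplications (1224^3). Strassen: 1977326743 multiplications (7^11, after padding to 2048x2048). Strassen reduces 8 recursive multiplications to 7 at each level.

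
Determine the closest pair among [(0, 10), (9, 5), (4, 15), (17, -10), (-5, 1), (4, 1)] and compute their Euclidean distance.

Computing all pairwise distances among 6 points:

d((0, 10), (9, 5)) = 10.2956
d((0, 10), (4, 15)) = 6.4031 <-- minimum
d((0, 10), (17, -10)) = 26.2488
d((0, 10), (-5, 1)) = 10.2956
d((0, 10), (4, 1)) = 9.8489
d((9, 5), (4, 15)) = 11.1803
d((9, 5), (17, -10)) = 17.0
d((9, 5), (-5, 1)) = 14.5602
d((9, 5), (4, 1)) = 6.4031 <-- minimum
d((4, 15), (17, -10)) = 28.178
d((4, 15), (-5, 1)) = 16.6433
d((4, 15), (4, 1)) = 14.0
d((17, -10), (-5, 1)) = 24.5967
d((17, -10), (4, 1)) = 17.0294
d((-5, 1), (4, 1)) = 9.0

Minimum distance: 6.4031 (tie among 2 pairs: (0, 10) and (4, 15); (9, 5) and (4, 1))

The minimum Euclidean distance is 6.4031. There is a tie: 2 pairs achieve this minimum — (0, 10) and (4, 15); (9, 5) and (4, 1). Any of these is a valid closest pair. For 6 points, brute-force pairwise comparison is shown above. For large n, the divide-and-conquer algorithm (sort by x, recurse on halves, check the dividing strip) achieves O(n log n).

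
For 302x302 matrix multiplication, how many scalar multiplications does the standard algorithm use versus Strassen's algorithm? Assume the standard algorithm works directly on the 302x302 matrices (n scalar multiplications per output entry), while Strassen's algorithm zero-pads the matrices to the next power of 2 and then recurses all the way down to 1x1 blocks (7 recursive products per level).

Matrix multiplication for 302x302 matrices:

Strassen's algorithm requires power-of-2 dimensions. Pad 302x302 to 512x512 (next power of 2).

Standard algorithm: 302^3 = 27543608 multiplications
Strassen's algorithm: 7^(log2(512)) = 7^9 = 40353607 multiplications
Difference: 27543608 - 40353607 = -12809999 (Strassen uses MORE here due to padding overhead — for small or just-over-power-of-2 n, padding can outweigh the per-level savings)

Standard: 27543608 multiplications (302^3). Strassen: 40353607 multiplications (7^9, after padding to 512x512). Strassen reduces 8 recursive multiplications to 7 at each level.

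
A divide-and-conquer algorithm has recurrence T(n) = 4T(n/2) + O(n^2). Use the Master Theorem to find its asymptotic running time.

Master Theorem for T(n) = 4T(n/2) + O(n^2):

a = 4, b = 2, c = 2
log_b(a) = log_2(4) = 2.0000

Case 2: c = 2 = log_2(4) = 2.0000
T(n) = O(n^2 log n) = O(n^2 log n)

For T(n) = 4T(n/2) + O(n^2): log_2(4) = 2.0000. This is Case 2 of the Master Theorem (c = log_b(a), equal work at all levels), giving O(n^2 log n).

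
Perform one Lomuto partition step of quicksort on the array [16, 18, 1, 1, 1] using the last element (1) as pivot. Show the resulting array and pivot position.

Lomuto partition with pivot = 1:

Initial array: [16, 18, 1, 1, 1]

arr[0]=16 > 1: no swap
arr[1]=18 > 1: no swap
arr[2]=1 <= 1: swap with position 0, array becomes [1, 18, 16, 1, 1]
arr[3]=1 <= 1: swap with position 1, array becomes [1, 1, 16, 18, 1]

Place pivot at position 2: [1, 1, 1, 18, 16]
Pivot position: 2

After partitioning with pivot 1, the array becomes [1, 1, 1, 18, 16]. The pivot is placed at index 2. All elements to the left of the pivot are <= 1, and all elements to the right are > 1.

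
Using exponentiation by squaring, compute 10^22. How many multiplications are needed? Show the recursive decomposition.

Computing 10^22 by squaring (build up from 10^1; each line after the first costs one multiplication):

10^1 = 10
10^2 = (10^1)^2 = 10^2 = 100
10^4 = (10^2)^2 = 100^2 = 10000
10^5 = 10 * 10^4 = 10 * 10000 = 100000
10^10 = (10^5)^2 = 100000^2 = 10000000000
10^11 = 10 * 10^10 = 10 * 10000000000 = 100000000000
10^22 = (10^11)^2 = 100000000000^2 = 10000000000000000000000

Result: 10000000000000000000000
Multiplications needed: 6 (6 lines after 10^1)

10^22 = 10000000000000000000000. Using exponentiation by squaring, this requires 6 multiplications. The key idea: if the exponent is even, square the half-power; if odd, multiply by the base once.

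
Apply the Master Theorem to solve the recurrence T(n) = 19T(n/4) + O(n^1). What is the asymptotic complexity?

Master Theorem for T(n) = 19T(n/4) + O(n^1):

a = 19, b = 4, c = 1
log_b(a) = log_4(19) = 2.1240

Case 1: c = 1 < log_4(19) = 2.1240
T(n) = O(n^(log_4 19))

For T(n) = 19T(n/4) + O(n^1): log_4(19) = 2.1240. This is Case 1 of the Master Theorem (c < log_b(a), work dominated by leaves), giving O(n^(log_4 19)).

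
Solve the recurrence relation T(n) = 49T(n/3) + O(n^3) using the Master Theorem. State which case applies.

Master Theorem for T(n) = 49T(n/3) + O(n^3):

a = 49, b = 3, c = 3
log_b(a) = log_3(49) = 3.5425

Case 1: c = 3 < log_3(49) = 3.5425
T(n) = O(n^(log_3 49))

For T(n) = 49T(n/3) + O(n^3): log_3(49) = 3.5425. This is Case 1 of the Master Theorem (c < log_b(a), work dominated by leaves), giving O(n^(log_3 49)).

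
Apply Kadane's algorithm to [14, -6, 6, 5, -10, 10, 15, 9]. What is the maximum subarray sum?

Using Kadane's algorithm on [14, -6, 6, 5, -10, 10, 15, 9]:

Scanning through the array:
Position 1 (value -6): max_ending_here = 8, max_so_far = 14
Position 2 (value 6): max_ending_here = 14, max_so_far = 14
Position 3 (value 5): max_ending_here = 19, max_so_far = 19
Position 4 (value -10): max_ending_here = 9, max_so_far = 19
Position 5 (value 10): max_ending_here = 19, max_so_far = 19
Position 6 (value 15): max_ending_here = 34, max_so_far = 34
Position 7 (value 9): max_ending_here = 43, max_so_far = 43

Maximum subarray: [14, -6, 6, 5, -10, 10, 15, 9]
Maximum sum: 43

The maximum subarray is [14, -6, 6, 5, -10, 10, 15, 9] with sum 43. This subarray runs from index 0 to index 7.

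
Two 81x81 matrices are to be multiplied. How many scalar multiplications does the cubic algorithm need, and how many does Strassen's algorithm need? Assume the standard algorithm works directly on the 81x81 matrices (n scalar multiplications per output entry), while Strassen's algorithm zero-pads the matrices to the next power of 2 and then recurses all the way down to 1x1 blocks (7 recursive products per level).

Matrix multiplication for 81x81 matrices:

Strassen's algorithm requires power-of-2 dimensions. Pad 81x81 to 128x128 (next power of 2).

Standard algorithm: 81^3 = 531441 multiplications
Strassen's algorithm: 7^(log2(128)) = 7^7 = 823543 multiplications
Difference: 531441 - 823543 = -292102 (Strassen uses MORE here due to padding overhead — for small or just-over-power-of-2 n, padding can outweigh the per-level savings)

Standard: 531441 multiplications (81^3). Strassen: 823543 multiplications (7^7, after padding to 128x128). Strassen reduces 8 recursive multiplications to 7 at each level.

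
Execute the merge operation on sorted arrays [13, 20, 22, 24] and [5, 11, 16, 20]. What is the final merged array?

Merging process:

Compare 13 vs 5: take 5 from right. Merged: [5]
Compare 13 vs 11: take 11 from right. Merged: [5, 11]
Compare 13 vs 16: take 13 from left. Merged: [5, 11, 13]
Compare 20 vs 16: take 16 from right. Merged: [5, 11, 13, 16]
Compare 20 vs 20: take 20 from left. Merged: [5, 11, 13, 16, 20]
Compare 22 vs 20: take 20 from right. Merged: [5, 11, 13, 16, 20, 20]
Append remaining from left: [22, 24]. Merged: [5, 11, 13, 16, 20, 20, 22, 24]

Final merged array: [5, 11, 13, 16, 20, 20, 22, 24]
Total comparisons: 6

The merged array is [5, 11, 13, 16, 20, 20, 22, 24], requiring 6 comparisons. The merge step runs in O(n) time where n is the total number of elements.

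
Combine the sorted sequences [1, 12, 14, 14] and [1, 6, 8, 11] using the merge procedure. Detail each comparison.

Merging process:

Compare 1 vs 1: take 1 from left. Merged: [1]
Compare 12 vs 1: take 1 from right. Merged: [1, 1]
Compare 12 vs 6: take 6 from right. Merged: [1, 1, 6]
Compare 12 vs 8: take 8 from right. Merged: [1, 1, 6, 8]
Compare 12 vs 11: take 11 from right. Merged: [1, 1, 6, 8, 11]
Append remaining from left: [12, 14, 14]. Merged: [1, 1, 6, 8, 11, 12, 14, 14]

Final merged array: [1, 1, 6, 8, 11, 12, 14, 14]
Total comparisons: 5

The merged array is [1, 1, 6, 8, 11, 12, 14, 14], requiring 5 comparisons. The merge step runs in O(n) time where n is the total number of elements.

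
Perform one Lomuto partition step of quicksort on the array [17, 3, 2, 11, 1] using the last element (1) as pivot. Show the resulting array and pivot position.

Lomuto partition with pivot = 1:

Initial array: [17, 3, 2, 11, 1]

arr[0]=17 > 1: no swap
arr[1]=3 > 1: no swap
arr[2]=2 > 1: no swap
arr[3]=11 > 1: no swap

Place pivot at position 0: [1, 3, 2, 11, 17]
Pivot position: 0

After partitioning with pivot 1, the array becomes [1, 3, 2, 11, 17]. The pivot is placed at index 0. All elements to the left of the pivot are <= 1, and all elements to the right are > 1.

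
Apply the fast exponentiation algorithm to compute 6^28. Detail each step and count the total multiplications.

Computing 6^28 by squaring (build up from 6^1; each line after the first costs one multiplication):

6^1 = 6
6^2 = (6^1)^2 = 6^2 = 36
6^3 = 6 * 6^2 = 6 * 36 = 216
6^6 = (6^3)^2 = 216^2 = 46656
6^7 = 6 * 6^6 = 6 * 46656 = 279936
6^14 = (6^7)^2 = 279936^2 = 78364164096
6^28 = (6^14)^2 = 78364164096^2 = 6140942214464815497216

Result: 6140942214464815497216
Multiplications needed: 6 (6 lines after 6^1)

6^28 = 6140942214464815497216. Using exponentiation by squaring, this requires 6 multiplications. The key idea: if the exponent is even, square the half-power; if odd, multiply by the base once.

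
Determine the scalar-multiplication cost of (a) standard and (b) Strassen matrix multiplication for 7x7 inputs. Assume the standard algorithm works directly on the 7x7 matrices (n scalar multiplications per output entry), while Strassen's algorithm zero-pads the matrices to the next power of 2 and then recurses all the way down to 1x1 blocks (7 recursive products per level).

Matrix multiplication for 7x7 matrices:

Strassen's algorithm requires power-of-2 dimensions. Pad 7x7 to 8x8 (next power of 2).

Standard algorithm: 7^3 = 343 multiplications
Strassen's algorithm: 7^(log2(8)) = 7^3 = 343 multiplications
Savings: 343 - 343 = 0 multiplications

Standard: 343 multiplications (7^3). Strassen: 343 multiplications (7^3, after padding to 8x8). Strassen reduces 8 recursive multiplications to 7 at each level.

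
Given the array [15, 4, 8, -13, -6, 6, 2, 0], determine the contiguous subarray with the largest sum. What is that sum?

Using Kadane's algorithm on [15, 4, 8, -13, -6, 6, 2, 0]:

Scanning through the array:
Position 1 (value 4): max_ending_here = 19, max_so_far = 19
Position 2 (value 8): max_ending_here = 27, max_so_far = 27
Position 3 (value -13): max_ending_here = 14, max_so_far = 27
Position 4 (value -6): max_ending_here = 8, max_so_far = 27
Position 5 (value 6): max_ending_here = 14, max_so_far = 27
Position 6 (value 2): max_ending_here = 16, max_so_far = 27
Position 7 (value 0): max_ending_here = 16, max_so_far = 27

Maximum subarray: [15, 4, 8]
Maximum sum: 27

The maximum subarray is [15, 4, 8] with sum 27. This subarray runs from index 0 to index 2.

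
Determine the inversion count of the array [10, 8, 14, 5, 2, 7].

Finding inversions in [10, 8, 14, 5, 2, 7]:

(0, 1): arr[0]=10 > arr[1]=8
(0, 3): arr[0]=10 > arr[3]=5
(0, 4): arr[0]=10 > arr[4]=2
(0, 5): arr[0]=10 > arr[5]=7
(1, 3): arr[1]=8 > arr[3]=5
(1, 4): arr[1]=8 > arr[4]=2
(1, 5): arr[1]=8 > arr[5]=7
(2, 3): arr[2]=14 > arr[3]=5
(2, 4): arr[2]=14 > arr[4]=2
(2, 5): arr[2]=14 > arr[5]=7
(3, 4): arr[3]=5 > arr[4]=2

Total inversions: 11

The array has 11 inversion(s): (0,1), (0,3), (0,4), (0,5), (1,3), (1,4), (1,5), (2,3), (2,4), (2,5), (3,4). Each pair (i,j) satisfies i < j and arr[i] > arr[j].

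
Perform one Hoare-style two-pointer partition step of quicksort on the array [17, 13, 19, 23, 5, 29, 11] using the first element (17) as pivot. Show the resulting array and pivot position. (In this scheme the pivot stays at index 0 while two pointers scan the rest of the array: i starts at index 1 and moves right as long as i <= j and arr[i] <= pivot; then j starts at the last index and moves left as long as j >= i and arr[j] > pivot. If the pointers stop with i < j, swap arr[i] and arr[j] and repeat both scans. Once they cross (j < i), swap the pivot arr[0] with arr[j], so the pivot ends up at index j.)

Hoare-style two-pointer partition with pivot = 17:

Initial array: [17, 13, 19, 23, 5, 29, 11]

Pointers start at i = 1, j = 6.
i stops at index 2 (arr[2]=19 > 17), j stops at index 6 (arr[6]=11 <= 17): swap arr[2] and arr[6], array becomes [17, 13, 11, 23, 5, 29, 19]
i stops at index 3 (arr[3]=23 > 17), j stops at index 4 (arr[4]=5 <= 17): swap arr[3] and arr[4], array becomes [17, 13, 11, 5, 23, 29, 19]
i ends at 4, j ends at 3: the pointers have crossed (j < i), so scanning stops.

Swap pivot arr[0] with arr[3] to place pivot at position 3: [5, 13, 11, 17, 23, 29, 19]
Pivot position: 3

After partitioning with pivot 17, the array becomes [5, 13, 11, 17, 23, 29, 19]. The pivot is placed at index 3. All elements to the left of the pivot are <= 17, and all elements to the right are > 17.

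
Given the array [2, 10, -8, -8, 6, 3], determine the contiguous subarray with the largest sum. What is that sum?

Using Kadane's algorithm on [2, 10, -8, -8, 6, 3]:

Scanning through the array:
Position 1 (value 10): max_ending_here = 12, max_so_far = 12
Position 2 (value -8): max_ending_here = 4, max_so_far = 12
Position 3 (value -8): max_ending_here = -4, max_so_far = 12
Position 4 (value 6): max_ending_here = 6, max_so_far = 12
Position 5 (value 3): max_ending_here = 9, max_so_far = 12

Maximum subarray: [2, 10]
Maximum sum: 12

The maximum subarray is [2, 10] with sum 12. This subarray runs from index 0 to index 1.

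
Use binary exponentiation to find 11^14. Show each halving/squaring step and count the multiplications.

Computing 11^14 by squaring (build up from 11^1; each line after the first costs one multiplication):

11^1 = 11
11^2 = (11^1)^2 = 11^2 = 121
11^3 = 11 * 11^2 = 11 * 121 = 1331
11^6 = (11^3)^2 = 1331^2 = 1771561
11^7 = 11 * 11^6 = 11 * 1771561 = 19487171
11^14 = (11^7)^2 = 19487171^2 = 379749833583241

Result: 379749833583241
Multiplications needed: 5 (5 lines after 11^1)

11^14 = 379749833583241. Using exponentiation by squaring, this requires 5 multiplications. The key idea: if the exponent is even, square the half-power; if odd, multiply by the base once.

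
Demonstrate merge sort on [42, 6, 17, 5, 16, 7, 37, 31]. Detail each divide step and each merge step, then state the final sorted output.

Merge sort trace:

Split: [42, 6, 17, 5, 16, 7, 37, 31] -> [42, 6, 17, 5] and [16, 7, 37, 31]
  Split: [42, 6, 17, 5] -> [42, 6] and [17, 5]
    Split: [42, 6] -> [42] and [6]
    Merge: [42] + [6] -> [6, 42]
    Split: [17, 5] -> [17] and [5]
    Merge: [17] + [5] -> [5, 17]
  Merge: [6, 42] + [5, 17] -> [5, 6, 17, 42]
  Split: [16, 7, 37, 31] -> [16, 7] and [37, 31]
    Split: [16, 7] -> [16] and [7]
    Merge: [16] + [7] -> [7, 16]
    Split: [37, 31] -> [37] and [31]
    Merge: [37] + [31] -> [31, 37]
  Merge: [7, 16] + [31, 37] -> [7, 16, 31, 37]
Merge: [5, 6, 17, 42] + [7, 16, 31, 37] -> [5, 6, 7, 16, 17, 31, 37, 42]

Final sorted array: [5, 6, 7, 16, 17, 31, 37, 42]

The merge sort proceeds by recursively splitting the array and merging sorted halves.
After all merges, the sorted array is [5, 6, 7, 16, 17, 31, 37, 42].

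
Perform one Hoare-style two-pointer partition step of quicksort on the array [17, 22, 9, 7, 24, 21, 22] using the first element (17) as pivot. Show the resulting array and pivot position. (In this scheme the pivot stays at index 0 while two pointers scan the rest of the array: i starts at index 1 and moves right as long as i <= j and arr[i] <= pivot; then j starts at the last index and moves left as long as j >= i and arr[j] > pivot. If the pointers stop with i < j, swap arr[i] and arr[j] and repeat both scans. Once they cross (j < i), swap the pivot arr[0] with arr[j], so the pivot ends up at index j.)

Hoare-style two-pointer partition with pivot = 17:

Initial array: [17, 22, 9, 7, 24, 21, 22]

Pointers start at i = 1, j = 6.
i stops at index 1 (arr[1]=22 > 17), j stops at index 3 (arr[3]=7 <= 17): swap arr[1] and arr[3], array becomes [17, 7, 9, 22, 24, 21, 22]
i ends at 3, j ends at 2: the pointers have crossed (j < i), so scanning stops.

Swap pivot arr[0] with arr[2] to place pivot at position 2: [9, 7, 17, 22, 24, 21, 22]
Pivot position: 2

After partitioning with pivot 17, the array becomes [9, 7, 17, 22, 24, 21, 22]. The pivot is placed at index 2. All elements to the left of the pivot are <= 17, and all elements to the right are > 17.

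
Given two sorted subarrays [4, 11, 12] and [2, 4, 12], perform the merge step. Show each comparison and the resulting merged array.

Merging process:

Compare 4 vs 2: take 2 from right. Merged: [2]
Compare 4 vs 4: take 4 from left. Merged: [2, 4]
Compare 11 vs 4: take 4 from right. Merged: [2, 4, 4]
Compare 11 vs 12: take 11 from left. Merged: [2, 4, 4, 11]
Compare 12 vs 12: take 12 from left. Merged: [2, 4, 4, 11, 12]
Append remaining from right: [12]. Merged: [2, 4, 4, 11, 12, 12]

Final merged array: [2, 4, 4, 11, 12, 12]
Total comparisons: 5

The merged array is [2, 4, 4, 11, 12, 12], requiring 5 comparisons. The merge step runs in O(n) time where n is the total number of elements.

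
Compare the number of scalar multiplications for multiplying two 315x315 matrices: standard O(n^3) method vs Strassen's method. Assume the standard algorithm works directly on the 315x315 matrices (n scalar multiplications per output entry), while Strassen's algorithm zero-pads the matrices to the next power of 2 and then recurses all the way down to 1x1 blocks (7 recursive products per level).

Matrix multiplication for 315x315 matrices:

Strassen's algorithm requires power-of-2 dimensions. Pad 315x315 to 512x512 (next power of 2).

Standard algorithm: 315^3 = 31255875 multiplications
Strassen's algorithm: 7^(log2(512)) = 7^9 = 40353607 multiplications
Difference: 31255875 - 40353607 = -9097732 (Strassen uses MORE here due to padding overhead — for small or just-over-power-of-2 n, padding can outweigh the per-level savings)

Standard: 31255875 multiplications (315^3). Strassen: 40353607 multiplications (7^9, after padding to 512x512). Strassen reduces 8 recursive multiplications to 7 at each level.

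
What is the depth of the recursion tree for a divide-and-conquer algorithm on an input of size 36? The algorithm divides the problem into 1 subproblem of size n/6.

For divide and conquer with division factor 6:

Problem sizes at each level:
Level 0: 36
Level 1: 6
Level 2: 1

The root is level 0 and the size-1 base case is level 2 (the tree spans levels 0 through 2, i.e. 3 levels counting the root), so the depth is the number of divisions: log_6(36) = 2

The recursion tree depth is log_6(36) = 2. At each level, the problem size is divided by 6, so it takes 2 divisions to reduce to a base case of size 1. The algorithm makes 1 recursive call at each level.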